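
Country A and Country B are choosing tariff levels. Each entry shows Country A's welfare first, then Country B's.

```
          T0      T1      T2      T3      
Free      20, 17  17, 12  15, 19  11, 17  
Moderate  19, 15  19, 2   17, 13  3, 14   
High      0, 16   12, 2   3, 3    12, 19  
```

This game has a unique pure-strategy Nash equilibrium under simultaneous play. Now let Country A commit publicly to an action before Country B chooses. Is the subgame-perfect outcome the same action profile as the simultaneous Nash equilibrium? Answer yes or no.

no

Country B best-responds to each possible Country A move:
- Free: Country B compares 17, 12, 19, 17 and picks T2; Country A would get 15.
- Moderate: Country B compares 15, 2, 13, 14 and picks T0; Country A would get 19.
- High: Country B compares 16, 2, 3, 19 and picks T3; Country A would get 12.
Among 15, 19, 12, the best is 19 at Moderate. Subgame-perfect outcome: (Moderate, T0) with payoffs (19, 15).
Now find the simultaneous Nash equilibrium.
Country A's best replies: T0→Free; T1→Moderate; T2→Moderate; T3→High.
Country B's best replies: Free→T2; Moderate→T0; High→T3.
The unique mutual best reply is (High, T3), giving (12, 19).
Sequential outcome (Moderate, T0) differs from the Nash profile (High, T3).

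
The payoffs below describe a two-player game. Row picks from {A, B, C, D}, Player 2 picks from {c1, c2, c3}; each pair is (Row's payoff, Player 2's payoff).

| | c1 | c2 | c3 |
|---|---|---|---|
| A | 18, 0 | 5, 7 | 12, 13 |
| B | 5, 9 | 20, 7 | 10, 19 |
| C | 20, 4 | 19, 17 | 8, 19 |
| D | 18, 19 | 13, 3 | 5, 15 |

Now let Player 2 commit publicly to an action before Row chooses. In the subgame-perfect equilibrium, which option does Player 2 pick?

Work backward from Row's decision.
- c1 → Row plays C (best of 18, 5, 20, 18); Player 2 gets 4.
- c2 → Row plays B (best of 5, 20, 19, 13); Player 2 gets 7.
- c3 → Row plays A (best of 12, 10, 8, 5); Player 2 gets 13.
Player 2's induced payoffs are 4, 7, 13, so Player 2 commits to c3. Subgame-perfect outcome: (A, c3) with payoffs (12, 13).

c3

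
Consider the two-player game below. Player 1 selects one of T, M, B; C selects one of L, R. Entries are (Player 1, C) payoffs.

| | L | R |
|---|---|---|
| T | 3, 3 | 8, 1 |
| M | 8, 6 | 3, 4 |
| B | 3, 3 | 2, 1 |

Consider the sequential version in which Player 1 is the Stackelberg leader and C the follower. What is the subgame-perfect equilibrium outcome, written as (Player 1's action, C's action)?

(M, L)

Backward induction with Player 1 moving first.
- T: BR = L, leader payoff 3.
- M: BR = L, leader payoff 8.
- B: BR = L, leader payoff 3.
Maximizing over 3, 8, 3, Player 1 chooses M. Subgame-perfect outcome: (M, L) with payoffs (8, 6).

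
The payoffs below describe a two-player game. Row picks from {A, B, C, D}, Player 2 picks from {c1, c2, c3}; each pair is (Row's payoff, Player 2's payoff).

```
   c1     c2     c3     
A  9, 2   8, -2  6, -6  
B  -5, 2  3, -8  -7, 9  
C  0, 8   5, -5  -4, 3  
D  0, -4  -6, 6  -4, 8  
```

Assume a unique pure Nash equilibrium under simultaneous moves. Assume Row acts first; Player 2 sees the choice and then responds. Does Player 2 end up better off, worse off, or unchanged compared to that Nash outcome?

Backward induction with Row moving first.
- A: BR = c1, leader payoff 9.
- B: BR = c3, leader payoff -7.
- C: BR = c1, leader payoff 0.
- D: BR = c3, leader payoff -4.
Among 9, -7, 0, -4, the best is 9 at A. Subgame-perfect outcome: (A, c1) with payoffs (9, 2).
For the simultaneous game, intersect best replies.
Row's best replies: c1→A; c2→A; c3→A.
Player 2's best replies: A→c1; B→c3; C→c1; D→c3.
Only (A, c1) has each player best-responding; Nash payoffs (9, 2).
Player 2 earns 2 sequentially versus 2 at the Nash outcome: unchanged.

unchanged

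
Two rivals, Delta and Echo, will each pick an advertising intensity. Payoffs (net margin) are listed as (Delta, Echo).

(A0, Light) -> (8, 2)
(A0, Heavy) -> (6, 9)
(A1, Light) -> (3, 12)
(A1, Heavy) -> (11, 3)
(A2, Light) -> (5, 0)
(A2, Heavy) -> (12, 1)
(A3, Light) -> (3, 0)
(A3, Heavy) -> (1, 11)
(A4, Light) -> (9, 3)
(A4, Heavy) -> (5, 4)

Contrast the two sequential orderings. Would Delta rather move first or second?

If Delta leads: Echo's best replies are A0→Heavy, A1→Light, A2→Heavy, A3→Heavy, A4→Heavy; Delta's induced payoffs 6, 3, 12, 1, 5; outcome (A2, Heavy), payoffs (12, 1).
If Echo leads: Delta's best replies are Light→A4, Heavy→A2; Echo's induced payoffs 3, 1; outcome (A4, Light), payoffs (9, 3).
Delta gets 12 moving first and 9 moving second, so Delta prefers to move first.

first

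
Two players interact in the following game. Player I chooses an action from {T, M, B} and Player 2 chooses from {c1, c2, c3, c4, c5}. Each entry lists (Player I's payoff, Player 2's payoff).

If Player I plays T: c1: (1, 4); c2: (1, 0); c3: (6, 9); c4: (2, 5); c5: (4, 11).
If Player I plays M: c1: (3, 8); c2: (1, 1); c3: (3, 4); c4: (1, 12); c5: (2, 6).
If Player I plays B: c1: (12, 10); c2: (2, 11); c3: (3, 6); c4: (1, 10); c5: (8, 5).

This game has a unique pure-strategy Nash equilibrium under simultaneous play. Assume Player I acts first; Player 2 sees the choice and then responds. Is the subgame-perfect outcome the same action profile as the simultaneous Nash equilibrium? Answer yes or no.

Work backward from Player 2's decision.
- T → Player 2 plays c5 (best of 4, 0, 9, 5, 11); Player I gets 4.
- M → Player 2 plays c4 (best of 8, 1, 4, 12, 6); Player I gets 1.
- B → Player 2 plays c2 (best of 10, 11, 6, 10, 5); Player I gets 2.
Among 4, 1, 2, the best is 4 at T. Subgame-perfect outcome: (T, c5) with payoffs (4, 11).
Under simultaneous play:
Player I's best replies: c1→B; c2→B; c3→T; c4→T; c5→B.
Player 2's best replies: T→c5; M→c4; B→c2.
The unique mutual best reply is (B, c2), giving (2, 11).
Sequential outcome (T, c5) differs from the Nash profile (B, c2).

no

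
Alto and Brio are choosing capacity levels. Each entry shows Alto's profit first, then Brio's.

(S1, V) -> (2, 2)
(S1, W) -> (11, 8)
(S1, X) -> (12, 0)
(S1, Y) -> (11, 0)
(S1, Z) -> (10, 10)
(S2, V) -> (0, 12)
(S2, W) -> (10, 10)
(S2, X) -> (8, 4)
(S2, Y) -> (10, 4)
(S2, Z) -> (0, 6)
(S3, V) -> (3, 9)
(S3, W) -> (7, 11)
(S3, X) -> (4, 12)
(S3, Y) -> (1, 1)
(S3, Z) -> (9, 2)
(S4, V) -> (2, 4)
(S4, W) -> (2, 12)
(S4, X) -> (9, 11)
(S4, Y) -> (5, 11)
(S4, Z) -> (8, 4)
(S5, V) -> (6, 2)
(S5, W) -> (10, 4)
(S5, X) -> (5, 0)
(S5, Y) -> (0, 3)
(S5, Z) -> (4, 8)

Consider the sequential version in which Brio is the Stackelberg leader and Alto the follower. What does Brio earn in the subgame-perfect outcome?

10

Work backward from Alto's decision.
- V: BR = S5, leader payoff 2.
- W: BR = S1, leader payoff 8.
- X: BR = S1, leader payoff 0.
- Y: BR = S1, leader payoff 0.
- Z: BR = S1, leader payoff 10.
Brio's induced payoffs are 2, 8, 0, 0, 10, so Brio commits to Z. Subgame-perfect outcome: (S1, Z) with payoffs (10, 10).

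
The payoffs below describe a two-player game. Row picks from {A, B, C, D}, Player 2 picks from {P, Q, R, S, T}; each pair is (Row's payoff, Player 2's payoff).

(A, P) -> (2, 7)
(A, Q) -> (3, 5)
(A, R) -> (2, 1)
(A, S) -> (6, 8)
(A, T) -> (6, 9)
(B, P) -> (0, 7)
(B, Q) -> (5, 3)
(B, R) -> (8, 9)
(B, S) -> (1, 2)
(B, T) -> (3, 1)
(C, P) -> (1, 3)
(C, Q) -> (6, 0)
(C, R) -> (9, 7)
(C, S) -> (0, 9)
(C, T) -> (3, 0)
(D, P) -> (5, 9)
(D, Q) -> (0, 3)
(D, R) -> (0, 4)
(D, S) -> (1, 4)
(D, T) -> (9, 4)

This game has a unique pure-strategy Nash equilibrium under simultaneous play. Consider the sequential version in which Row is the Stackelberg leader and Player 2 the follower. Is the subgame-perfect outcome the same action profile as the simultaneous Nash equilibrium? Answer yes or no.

Work backward from Player 2's decision.
- A: Player 2 compares 7, 5, 1, 8, 9 and picks T; Row would get 6.
- B: Player 2 compares 7, 3, 9, 2, 1 and picks R; Row would get 8.
- C: Player 2 compares 3, 0, 7, 9, 0 and picks S; Row would get 0.
- D: Player 2 compares 9, 3, 4, 4, 4 and picks P; Row would get 5.
Among 6, 8, 0, 5, the best is 8 at B. Subgame-perfect outcome: (B, R) with payoffs (8, 9).
For the simultaneous game, intersect best replies.
Row's best replies: P→D; Q→C; R→C; S→A; T→D.
Player 2's best replies: A→T; B→R; C→S; D→P.
The unique mutual best reply is (D, P), giving (5, 9).
Sequential outcome (B, R) differs from the Nash profile (D, P).

no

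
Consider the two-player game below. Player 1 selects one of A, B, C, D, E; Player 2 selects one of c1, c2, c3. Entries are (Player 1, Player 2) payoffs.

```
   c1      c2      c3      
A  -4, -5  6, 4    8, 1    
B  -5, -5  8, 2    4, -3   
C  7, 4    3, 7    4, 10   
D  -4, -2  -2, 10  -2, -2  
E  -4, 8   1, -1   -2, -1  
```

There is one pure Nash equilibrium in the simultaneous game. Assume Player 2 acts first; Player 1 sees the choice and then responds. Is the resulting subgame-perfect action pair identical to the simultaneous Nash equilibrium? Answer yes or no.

Work backward from Player 1's decision.
- c1: Player 1 compares -4, -5, 7, -4, -4 and picks C; Player 2 would get 4.
- c2: Player 1 compares 6, 8, 3, -2, 1 and picks B; Player 2 would get 2.
- c3: Player 1 compares 8, 4, 4, -2, -2 and picks A; Player 2 would get 1.
Among 4, 2, 1, the best is 4 at c1. Subgame-perfect outcome: (C, c1) with payoffs (7, 4).
For the simultaneous game, intersect best replies.
Player 1's best replies: c1→C; c2→B; c3→A.
Player 2's best replies: A→c2; B→c2; C→c3; D→c2; E→c1.
The unique mutual best reply is (B, c2), giving (8, 2).
Sequential outcome (C, c1) differs from the Nash profile (B, c2).

no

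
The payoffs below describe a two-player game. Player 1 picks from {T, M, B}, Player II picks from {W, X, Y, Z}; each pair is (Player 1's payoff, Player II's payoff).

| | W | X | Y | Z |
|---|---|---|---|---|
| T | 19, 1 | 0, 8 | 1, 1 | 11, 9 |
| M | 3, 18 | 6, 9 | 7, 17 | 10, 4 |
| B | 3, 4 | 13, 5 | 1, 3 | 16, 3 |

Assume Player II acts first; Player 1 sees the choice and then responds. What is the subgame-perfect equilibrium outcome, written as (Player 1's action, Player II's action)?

Player 1 best-responds to each possible Player II move:
- W → Player 1 plays T (best of 19, 3, 3); Player II gets 1.
- X → Player 1 plays B (best of 0, 6, 13); Player II gets 5.
- Y → Player 1 plays M (best of 1, 7, 1); Player II gets 17.
- Z → Player 1 plays B (best of 11, 10, 16); Player II gets 3.
Maximizing over 1, 5, 17, 3, Player II chooses Y. Subgame-perfect outcome: (M, Y) with payoffs (7, 17).

(M, Y)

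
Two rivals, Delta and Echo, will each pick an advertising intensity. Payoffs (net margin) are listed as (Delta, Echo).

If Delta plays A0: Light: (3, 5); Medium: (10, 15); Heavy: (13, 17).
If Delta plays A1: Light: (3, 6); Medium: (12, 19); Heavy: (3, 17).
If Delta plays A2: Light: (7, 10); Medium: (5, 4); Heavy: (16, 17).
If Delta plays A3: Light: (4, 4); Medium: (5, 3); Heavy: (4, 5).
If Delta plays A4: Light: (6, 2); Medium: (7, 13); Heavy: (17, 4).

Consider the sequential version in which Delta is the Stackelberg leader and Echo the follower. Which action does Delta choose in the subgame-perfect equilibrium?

A2

Backward induction with Delta moving first.
- A0 → Echo plays Heavy (best of 5, 15, 17); Delta gets 13.
- A1 → Echo plays Medium (best of 6, 19, 17); Delta gets 12.
- A2 → Echo plays Heavy (best of 10, 4, 17); Delta gets 16.
- A3 → Echo plays Heavy (best of 4, 3, 5); Delta gets 4.
- A4 → Echo plays Medium (best of 2, 13, 4); Delta gets 7.
Among 13, 12, 16, 4, 7, the best is 16 at A2. Subgame-perfect outcome: (A2, Heavy) with payoffs (16, 17).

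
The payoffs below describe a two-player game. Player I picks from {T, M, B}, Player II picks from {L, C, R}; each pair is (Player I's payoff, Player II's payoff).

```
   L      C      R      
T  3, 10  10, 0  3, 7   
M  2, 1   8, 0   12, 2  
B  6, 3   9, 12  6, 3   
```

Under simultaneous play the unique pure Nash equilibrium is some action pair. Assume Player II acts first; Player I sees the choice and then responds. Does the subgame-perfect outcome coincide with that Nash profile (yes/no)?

Player I best-responds to each possible Player II move:
- L → Player I plays B (best of 3, 2, 6); Player II gets 3.
- C → Player I plays T (best of 10, 8, 9); Player II gets 0.
- R → Player I plays M (best of 3, 12, 6); Player II gets 2.
Player II's induced payoffs are 3, 0, 2, so Player II commits to L. Subgame-perfect outcome: (B, L) with payoffs (6, 3).
Now find the simultaneous Nash equilibrium.
Player I's best replies: L→B; C→T; R→M.
Player II's best replies: T→L; M→R; B→C.
Only (M, R) has each player best-responding; Nash payoffs (12, 2).
Sequential outcome (B, L) differs from the Nash profile (M, R).

no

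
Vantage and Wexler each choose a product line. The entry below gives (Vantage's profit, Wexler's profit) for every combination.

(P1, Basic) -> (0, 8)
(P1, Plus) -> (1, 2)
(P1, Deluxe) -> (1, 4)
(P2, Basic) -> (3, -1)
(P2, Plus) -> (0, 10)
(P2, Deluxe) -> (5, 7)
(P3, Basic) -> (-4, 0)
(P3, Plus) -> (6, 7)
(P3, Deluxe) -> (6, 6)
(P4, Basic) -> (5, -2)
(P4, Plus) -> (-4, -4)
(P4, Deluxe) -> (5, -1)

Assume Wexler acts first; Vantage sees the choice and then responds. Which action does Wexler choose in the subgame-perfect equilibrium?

Vantage best-responds to each possible Wexler move:
- Basic: BR = P4, leader payoff -2.
- Plus: BR = P3, leader payoff 7.
- Deluxe: BR = P3, leader payoff 6.
Wexler's induced payoffs are -2, 7, 6, so Wexler commits to Plus. Subgame-perfect outcome: (P3, Plus) with payoffs (6, 7).

Plus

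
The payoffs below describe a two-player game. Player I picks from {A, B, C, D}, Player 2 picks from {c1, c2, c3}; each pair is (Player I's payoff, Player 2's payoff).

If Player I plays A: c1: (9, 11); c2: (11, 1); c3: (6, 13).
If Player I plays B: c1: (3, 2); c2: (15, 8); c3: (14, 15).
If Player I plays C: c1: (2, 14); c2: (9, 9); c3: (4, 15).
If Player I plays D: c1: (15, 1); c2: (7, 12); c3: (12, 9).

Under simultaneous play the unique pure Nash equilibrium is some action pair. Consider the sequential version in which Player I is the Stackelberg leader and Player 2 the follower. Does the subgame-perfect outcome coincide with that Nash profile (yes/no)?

yes

Backward induction with Player I moving first.
- A: BR = c3, leader payoff 6.
- B: BR = c3, leader payoff 14.
- C: BR = c3, leader payoff 4.
- D: BR = c2, leader payoff 7.
Among 6, 14, 4, 7, the best is 14 at B. Subgame-perfect outcome: (B, c3) with payoffs (14, 15).
For the simultaneous game, intersect best replies.
Player I's best replies: c1→D; c2→B; c3→B.
Player 2's best replies: A→c3; B→c3; C→c3; D→c2.
The unique mutual best reply is (B, c3), giving (14, 15).
Sequential outcome (B, c3) coincides with the Nash profile (B, c3).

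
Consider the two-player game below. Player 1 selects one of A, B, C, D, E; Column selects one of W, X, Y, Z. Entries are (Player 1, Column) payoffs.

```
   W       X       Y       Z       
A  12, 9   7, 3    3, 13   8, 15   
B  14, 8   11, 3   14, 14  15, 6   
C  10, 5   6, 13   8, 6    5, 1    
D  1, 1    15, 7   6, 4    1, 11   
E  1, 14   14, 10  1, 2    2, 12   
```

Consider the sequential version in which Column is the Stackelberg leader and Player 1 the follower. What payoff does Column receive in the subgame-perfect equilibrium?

14

Work backward from Player 1's decision.
- W → Player 1 plays B (best of 12, 14, 10, 1, 1); Column gets 8.
- X → Player 1 plays D (best of 7, 11, 6, 15, 14); Column gets 7.
- Y → Player 1 plays B (best of 3, 14, 8, 6, 1); Column gets 14.
- Z → Player 1 plays B (best of 8, 15, 5, 1, 2); Column gets 6.
Column's induced payoffs are 8, 7, 14, 6, so Column commits to Y. Subgame-perfect outcome: (B, Y) with payoffs (14, 14).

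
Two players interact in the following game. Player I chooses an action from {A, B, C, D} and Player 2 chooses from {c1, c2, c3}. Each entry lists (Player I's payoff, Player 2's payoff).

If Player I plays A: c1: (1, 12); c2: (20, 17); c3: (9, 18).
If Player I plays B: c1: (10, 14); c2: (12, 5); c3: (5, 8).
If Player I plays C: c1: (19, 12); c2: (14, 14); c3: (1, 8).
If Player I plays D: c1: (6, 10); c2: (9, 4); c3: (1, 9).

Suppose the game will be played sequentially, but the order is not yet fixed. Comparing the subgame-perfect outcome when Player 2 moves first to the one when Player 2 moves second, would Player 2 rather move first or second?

first

If Player I leads: Player 2's best replies are A→c3, B→c1, C→c2, D→c1; Player I's induced payoffs 9, 10, 14, 6; outcome (C, c2), payoffs (14, 14).
If Player 2 leads: Player I's best replies are c1→C, c2→A, c3→A; Player 2's induced payoffs 12, 17, 18; outcome (A, c3), payoffs (9, 18).
Player 2 gets 18 moving first and 14 moving second, so Player 2 prefers to move first.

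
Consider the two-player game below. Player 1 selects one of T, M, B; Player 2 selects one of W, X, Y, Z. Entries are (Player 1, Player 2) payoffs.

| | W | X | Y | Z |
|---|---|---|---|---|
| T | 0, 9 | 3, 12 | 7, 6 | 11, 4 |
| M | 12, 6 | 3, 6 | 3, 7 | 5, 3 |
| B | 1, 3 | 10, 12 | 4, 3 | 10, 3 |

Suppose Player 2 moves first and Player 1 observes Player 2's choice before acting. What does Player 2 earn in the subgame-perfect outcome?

Backward induction with Player 2 moving first.
- W: Player 1 compares 0, 12, 1 and picks M; Player 2 would get 6.
- X: Player 1 compares 3, 3, 10 and picks B; Player 2 would get 12.
- Y: Player 1 compares 7, 3, 4 and picks T; Player 2 would get 6.
- Z: Player 1 compares 11, 5, 10 and picks T; Player 2 would get 4.
Player 2's induced payoffs are 6, 12, 6, 4, so Player 2 commits to X. Subgame-perfect outcome: (B, X) with payoffs (10, 12).

12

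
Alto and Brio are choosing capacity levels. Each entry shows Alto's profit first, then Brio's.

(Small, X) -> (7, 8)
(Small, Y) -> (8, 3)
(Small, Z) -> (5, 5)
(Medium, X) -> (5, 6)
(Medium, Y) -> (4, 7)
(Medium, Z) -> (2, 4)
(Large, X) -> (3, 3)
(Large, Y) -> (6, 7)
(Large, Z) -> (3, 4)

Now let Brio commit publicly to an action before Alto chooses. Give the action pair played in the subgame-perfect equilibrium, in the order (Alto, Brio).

(Small, X)

Backward induction with Brio moving first.
- X: BR = Small, leader payoff 8.
- Y: BR = Small, leader payoff 3.
- Z: BR = Small, leader payoff 5.
Maximizing over 8, 3, 5, Brio chooses X. Subgame-perfect outcome: (Small, X) with payoffs (7, 8).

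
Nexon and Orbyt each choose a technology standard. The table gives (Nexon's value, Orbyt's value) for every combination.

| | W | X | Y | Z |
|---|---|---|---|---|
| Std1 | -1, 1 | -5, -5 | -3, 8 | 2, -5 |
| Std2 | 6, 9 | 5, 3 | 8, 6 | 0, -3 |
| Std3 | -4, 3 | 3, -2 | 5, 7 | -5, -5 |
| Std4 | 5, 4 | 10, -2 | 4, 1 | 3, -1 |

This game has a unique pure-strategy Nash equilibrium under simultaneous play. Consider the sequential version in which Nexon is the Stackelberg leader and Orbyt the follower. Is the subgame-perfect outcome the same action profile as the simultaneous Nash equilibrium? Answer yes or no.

yes

Backward induction with Nexon moving first.
- Std1: Orbyt compares 1, -5, 8, -5 and picks Y; Nexon would get -3.
- Std2: Orbyt compares 9, 3, 6, -3 and picks W; Nexon would get 6.
- Std3: Orbyt compares 3, -2, 7, -5 and picks Y; Nexon would get 5.
- Std4: Orbyt compares 4, -2, 1, -1 and picks W; Nexon would get 5.
Maximizing over -3, 6, 5, 5, Nexon chooses Std2. Subgame-perfect outcome: (Std2, W) with payoffs (6, 9).
Now find the simultaneous Nash equilibrium.
Nexon's best replies: W→Std2; X→Std4; Y→Std2; Z→Std4.
Orbyt's best replies: Std1→Y; Std2→W; Std3→Y; Std4→W.
The unique mutual best reply is (Std2, W), giving (6, 9).
Sequential outcome (Std2, W) coincides with the Nash profile (Std2, W).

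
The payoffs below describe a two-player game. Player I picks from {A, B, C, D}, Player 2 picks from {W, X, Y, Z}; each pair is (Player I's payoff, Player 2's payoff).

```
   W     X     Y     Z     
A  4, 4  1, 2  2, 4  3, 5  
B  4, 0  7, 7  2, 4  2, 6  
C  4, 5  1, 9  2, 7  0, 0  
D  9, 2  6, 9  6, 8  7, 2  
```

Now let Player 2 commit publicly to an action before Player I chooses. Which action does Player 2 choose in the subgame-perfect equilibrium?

Solve by backward induction (Player 2 leads).
- W → Player I plays D (best of 4, 4, 4, 9); Player 2 gets 2.
- X → Player I plays B (best of 1, 7, 1, 6); Player 2 gets 7.
- Y → Player I plays D (best of 2, 2, 2, 6); Player 2 gets 8.
- Z → Player I plays D (best of 3, 2, 0, 7); Player 2 gets 2.
Player 2's induced payoffs are 2, 7, 8, 2, so Player 2 commits to Y. Subgame-perfect outcome: (D, Y) with payoffs (6, 8).

Y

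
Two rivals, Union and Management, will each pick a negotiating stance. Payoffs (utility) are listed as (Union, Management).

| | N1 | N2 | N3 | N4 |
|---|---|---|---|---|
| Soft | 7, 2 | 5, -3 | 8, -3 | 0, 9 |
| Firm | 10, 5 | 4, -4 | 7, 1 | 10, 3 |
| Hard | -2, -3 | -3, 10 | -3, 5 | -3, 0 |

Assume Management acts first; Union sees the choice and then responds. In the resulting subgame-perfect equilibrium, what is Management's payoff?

5

Backward induction with Management moving first.
- N1: Union compares 7, 10, -2 and picks Firm; Management would get 5.
- N2: Union compares 5, 4, -3 and picks Soft; Management would get -3.
- N3: Union compares 8, 7, -3 and picks Soft; Management would get -3.
- N4: Union compares 0, 10, -3 and picks Firm; Management would get 3.
Maximizing over 5, -3, -3, 3, Management chooses N1. Subgame-perfect outcome: (Firm, N1) with payoffs (10, 5).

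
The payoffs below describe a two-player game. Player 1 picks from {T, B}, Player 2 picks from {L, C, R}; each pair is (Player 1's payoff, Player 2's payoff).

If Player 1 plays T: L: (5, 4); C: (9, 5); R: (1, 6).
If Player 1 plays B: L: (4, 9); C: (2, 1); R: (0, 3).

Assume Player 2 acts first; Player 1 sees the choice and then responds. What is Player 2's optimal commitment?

R

Solve by backward induction (Player 2 leads).
- L: BR = T, leader payoff 4.
- C: BR = T, leader payoff 5.
- R: BR = T, leader payoff 6.
Maximizing over 4, 5, 6, Player 2 chooses R. Subgame-perfect outcome: (T, R) with payoffs (1, 6).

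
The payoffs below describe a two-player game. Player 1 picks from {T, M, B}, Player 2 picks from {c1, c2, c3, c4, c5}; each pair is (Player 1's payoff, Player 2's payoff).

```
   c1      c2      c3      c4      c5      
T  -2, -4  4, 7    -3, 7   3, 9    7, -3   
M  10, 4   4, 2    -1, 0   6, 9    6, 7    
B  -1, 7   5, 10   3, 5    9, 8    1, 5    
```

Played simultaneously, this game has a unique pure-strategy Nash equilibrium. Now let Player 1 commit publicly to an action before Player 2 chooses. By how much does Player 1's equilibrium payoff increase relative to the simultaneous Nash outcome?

1

Work backward from Player 2's decision.
- T: BR = c4, leader payoff 3.
- M: BR = c4, leader payoff 6.
- B: BR = c2, leader payoff 5.
Maximizing over 3, 6, 5, Player 1 chooses M. Subgame-perfect outcome: (M, c4) with payoffs (6, 9).
Under simultaneous play:
Player 1's best replies: c1→M; c2→B; c3→B; c4→B; c5→T.
Player 2's best replies: T→c4; M→c4; B→c2.
The unique mutual best reply is (B, c2), giving (5, 10).
Player 1's commitment gain: 6 − 5 = 1.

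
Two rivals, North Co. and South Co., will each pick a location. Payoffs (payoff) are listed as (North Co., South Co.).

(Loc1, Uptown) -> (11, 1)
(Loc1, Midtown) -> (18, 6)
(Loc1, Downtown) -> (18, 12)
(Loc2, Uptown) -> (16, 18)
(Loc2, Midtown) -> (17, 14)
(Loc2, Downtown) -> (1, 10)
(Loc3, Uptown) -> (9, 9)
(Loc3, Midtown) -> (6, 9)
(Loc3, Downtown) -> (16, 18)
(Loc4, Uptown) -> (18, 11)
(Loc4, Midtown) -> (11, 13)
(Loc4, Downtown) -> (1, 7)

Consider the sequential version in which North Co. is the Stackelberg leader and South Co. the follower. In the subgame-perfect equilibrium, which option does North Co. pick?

South Co. best-responds to each possible North Co. move:
- Loc1: South Co. compares 1, 6, 12 and picks Downtown; North Co. would get 18.
- Loc2: South Co. compares 18, 14, 10 and picks Uptown; North Co. would get 16.
- Loc3: South Co. compares 9, 9, 18 and picks Downtown; North Co. would get 16.
- Loc4: South Co. compares 11, 13, 7 and picks Midtown; North Co. would get 11.
Maximizing over 18, 16, 16, 11, North Co. chooses Loc1. Subgame-perfect outcome: (Loc1, Downtown) with payoffs (18, 12).

Loc1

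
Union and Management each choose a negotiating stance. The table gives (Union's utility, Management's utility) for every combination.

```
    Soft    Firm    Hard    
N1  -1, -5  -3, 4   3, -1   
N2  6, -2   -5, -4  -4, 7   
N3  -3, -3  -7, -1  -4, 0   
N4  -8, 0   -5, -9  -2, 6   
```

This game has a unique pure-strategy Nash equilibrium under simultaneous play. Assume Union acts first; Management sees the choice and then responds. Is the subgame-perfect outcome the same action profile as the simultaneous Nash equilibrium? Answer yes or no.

Management best-responds to each possible Union move:
- N1: Management compares -5, 4, -1 and picks Firm; Union would get -3.
- N2: Management compares -2, -4, 7 and picks Hard; Union would get -4.
- N3: Management compares -3, -1, 0 and picks Hard; Union would get -4.
- N4: Management compares 0, -9, 6 and picks Hard; Union would get -2.
Among -3, -4, -4, -2, the best is -2 at N4. Subgame-perfect outcome: (N4, Hard) with payoffs (-2, 6).
Now find the simultaneous Nash equilibrium.
Union's best replies: Soft→N2; Firm→N1; Hard→N1.
Management's best replies: N1→Firm; N2→Hard; N3→Hard; N4→Hard.
The unique mutual best reply is (N1, Firm), giving (-3, 4).
Sequential outcome (N4, Hard) differs from the Nash profile (N1, Firm).

no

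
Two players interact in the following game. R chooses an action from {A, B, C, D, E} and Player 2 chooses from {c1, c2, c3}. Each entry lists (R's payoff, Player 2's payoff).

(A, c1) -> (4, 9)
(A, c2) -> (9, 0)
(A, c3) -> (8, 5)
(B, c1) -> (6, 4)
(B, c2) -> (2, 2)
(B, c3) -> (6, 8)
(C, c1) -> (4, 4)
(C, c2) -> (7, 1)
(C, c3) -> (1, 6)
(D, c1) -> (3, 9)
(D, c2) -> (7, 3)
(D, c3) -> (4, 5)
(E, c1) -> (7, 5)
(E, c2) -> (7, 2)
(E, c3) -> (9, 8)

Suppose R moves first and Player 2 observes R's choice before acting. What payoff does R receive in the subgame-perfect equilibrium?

Backward induction with R moving first.
- A: Player 2 compares 9, 0, 5 and picks c1; R would get 4.
- B: Player 2 compares 4, 2, 8 and picks c3; R would get 6.
- C: Player 2 compares 4, 1, 6 and picks c3; R would get 1.
- D: Player 2 compares 9, 3, 5 and picks c1; R would get 3.
- E: Player 2 compares 5, 2, 8 and picks c3; R would get 9.
R's induced payoffs are 4, 6, 1, 3, 9, so R commits to E. Subgame-perfect outcome: (E, c3) with payoffs (9, 8).

9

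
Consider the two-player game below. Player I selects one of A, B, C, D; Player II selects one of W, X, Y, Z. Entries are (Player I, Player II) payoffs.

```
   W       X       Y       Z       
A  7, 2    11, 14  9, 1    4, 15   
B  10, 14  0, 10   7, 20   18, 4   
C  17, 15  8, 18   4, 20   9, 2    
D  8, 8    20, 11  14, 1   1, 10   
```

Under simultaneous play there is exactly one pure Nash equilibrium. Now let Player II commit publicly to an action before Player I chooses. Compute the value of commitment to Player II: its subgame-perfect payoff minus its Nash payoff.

4

Backward induction with Player II moving first.
- W → Player I plays C (best of 7, 10, 17, 8); Player II gets 15.
- X → Player I plays D (best of 11, 0, 8, 20); Player II gets 11.
- Y → Player I plays D (best of 9, 7, 4, 14); Player II gets 1.
- Z → Player I plays B (best of 4, 18, 9, 1); Player II gets 4.
Among 15, 11, 1, 4, the best is 15 at W. Subgame-perfect outcome: (C, W) with payoffs (17, 15).
For the simultaneous game, intersect best replies.
Player I's best replies: W→C; X→D; Y→D; Z→B.
Player II's best replies: A→Z; B→Y; C→Y; D→X.
Only (D, X) has each player best-responding; Nash payoffs (20, 11).
Player II's commitment gain: 15 − 11 = 4.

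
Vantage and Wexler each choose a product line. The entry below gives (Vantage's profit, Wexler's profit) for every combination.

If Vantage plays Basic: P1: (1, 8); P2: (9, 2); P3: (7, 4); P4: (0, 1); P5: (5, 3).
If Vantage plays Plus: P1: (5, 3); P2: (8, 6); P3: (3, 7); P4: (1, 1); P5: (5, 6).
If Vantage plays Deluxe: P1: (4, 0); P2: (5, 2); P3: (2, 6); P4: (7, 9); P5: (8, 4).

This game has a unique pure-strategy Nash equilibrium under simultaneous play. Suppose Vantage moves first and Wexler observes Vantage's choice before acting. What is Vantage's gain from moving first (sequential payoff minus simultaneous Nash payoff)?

0

Wexler best-responds to each possible Vantage move:
- Basic: Wexler compares 8, 2, 4, 1, 3 and picks P1; Vantage would get 1.
- Plus: Wexler compares 3, 6, 7, 1, 6 and picks P3; Vantage would get 3.
- Deluxe: Wexler compares 0, 2, 6, 9, 4 and picks P4; Vantage would get 7.
Vantage's induced payoffs are 1, 3, 7, so Vantage commits to Deluxe. Subgame-perfect outcome: (Deluxe, P4) with payoffs (7, 9).
Under simultaneous play:
Vantage's best replies: P1→Plus; P2→Basic; P3→Basic; P4→Deluxe; P5→Deluxe.
Wexler's best replies: Basic→P1; Plus→P3; Deluxe→P4.
Only (Deluxe, P4) has each player best-responding; Nash payoffs (7, 9).
Vantage's commitment gain: 7 − 7 = 0.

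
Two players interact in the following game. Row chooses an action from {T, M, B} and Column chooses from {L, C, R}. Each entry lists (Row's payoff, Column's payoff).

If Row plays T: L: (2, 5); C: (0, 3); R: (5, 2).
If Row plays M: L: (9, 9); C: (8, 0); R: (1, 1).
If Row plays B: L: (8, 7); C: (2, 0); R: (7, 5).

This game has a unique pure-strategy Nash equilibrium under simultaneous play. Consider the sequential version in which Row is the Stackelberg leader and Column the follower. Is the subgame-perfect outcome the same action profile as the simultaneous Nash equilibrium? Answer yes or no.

yes

Column best-responds to each possible Row move:
- T: Column compares 5, 3, 2 and picks L; Row would get 2.
- M: Column compares 9, 0, 1 and picks L; Row would get 9.
- B: Column compares 7, 0, 5 and picks L; Row would get 8.
Maximizing over 2, 9, 8, Row chooses M. Subgame-perfect outcome: (M, L) with payoffs (9, 9).
For the simultaneous game, intersect best replies.
Row's best replies: L→M; C→M; R→B.
Column's best replies: T→L; M→L; B→L.
The unique mutual best reply is (M, L), giving (9, 9).
Sequential outcome (M, L) coincides with the Nash profile (M, L).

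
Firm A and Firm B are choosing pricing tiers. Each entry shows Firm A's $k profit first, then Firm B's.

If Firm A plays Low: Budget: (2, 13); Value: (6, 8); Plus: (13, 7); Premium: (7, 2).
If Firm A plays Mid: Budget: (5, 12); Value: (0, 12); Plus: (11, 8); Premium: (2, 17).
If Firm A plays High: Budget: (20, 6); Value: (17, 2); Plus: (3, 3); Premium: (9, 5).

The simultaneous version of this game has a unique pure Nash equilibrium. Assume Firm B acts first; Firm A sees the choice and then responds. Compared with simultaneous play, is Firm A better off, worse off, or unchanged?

Work backward from Firm A's decision.
- Budget: Firm A compares 2, 5, 20 and picks High; Firm B would get 6.
- Value: Firm A compares 6, 0, 17 and picks High; Firm B would get 2.
- Plus: Firm A compares 13, 11, 3 and picks Low; Firm B would get 7.
- Premium: Firm A compares 7, 2, 9 and picks High; Firm B would get 5.
Among 6, 2, 7, 5, the best is 7 at Plus. Subgame-perfect outcome: (Low, Plus) with payoffs (13, 7).
Under simultaneous play:
Firm A's best replies: Budget→High; Value→High; Plus→Low; Premium→High.
Firm B's best replies: Low→Budget; Mid→Premium; High→Budget.
The unique mutual best reply is (High, Budget), giving (20, 6).
Firm A earns 13 sequentially versus 20 at the Nash outcome: worse off.

worse off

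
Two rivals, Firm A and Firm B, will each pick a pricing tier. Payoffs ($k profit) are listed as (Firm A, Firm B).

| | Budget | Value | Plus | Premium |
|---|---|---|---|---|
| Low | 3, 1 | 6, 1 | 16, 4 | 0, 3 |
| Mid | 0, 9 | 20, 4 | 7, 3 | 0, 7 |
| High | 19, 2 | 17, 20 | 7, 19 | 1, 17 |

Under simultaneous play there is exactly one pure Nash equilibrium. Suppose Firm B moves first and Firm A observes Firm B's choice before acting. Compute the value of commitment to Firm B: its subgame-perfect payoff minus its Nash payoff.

Solve by backward induction (Firm B leads).
- Budget: BR = High, leader payoff 2.
- Value: BR = Mid, leader payoff 4.
- Plus: BR = Low, leader payoff 4.
- Premium: BR = High, leader payoff 17.
Maximizing over 2, 4, 4, 17, Firm B chooses Premium. Subgame-perfect outcome: (High, Premium) with payoffs (1, 17).
Under simultaneous play:
Firm A's best replies: Budget→High; Value→Mid; Plus→Low; Premium→High.
Firm B's best replies: Low→Plus; Mid→Budget; High→Value.
Only (Low, Plus) has each player best-responding; Nash payoffs (16, 4).
Firm B's commitment gain: 17 − 4 = 13.

13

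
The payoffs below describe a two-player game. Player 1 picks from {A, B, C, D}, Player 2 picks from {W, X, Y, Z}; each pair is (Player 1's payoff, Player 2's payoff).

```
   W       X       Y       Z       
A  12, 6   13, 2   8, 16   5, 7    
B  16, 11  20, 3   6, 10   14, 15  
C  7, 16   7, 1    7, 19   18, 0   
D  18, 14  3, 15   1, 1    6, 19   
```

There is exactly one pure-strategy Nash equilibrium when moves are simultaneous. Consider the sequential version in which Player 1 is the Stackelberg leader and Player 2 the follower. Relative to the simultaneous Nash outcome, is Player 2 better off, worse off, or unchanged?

worse off

Backward induction with Player 1 moving first.
- A → Player 2 plays Y (best of 6, 2, 16, 7); Player 1 gets 8.
- B → Player 2 plays Z (best of 11, 3, 10, 15); Player 1 gets 14.
- C → Player 2 plays Y (best of 16, 1, 19, 0); Player 1 gets 7.
- D → Player 2 plays Z (best of 14, 15, 1, 19); Player 1 gets 6.
Maximizing over 8, 14, 7, 6, Player 1 chooses B. Subgame-perfect outcome: (B, Z) with payoffs (14, 15).
Under simultaneous play:
Player 1's best replies: W→D; X→B; Y→A; Z→C.
Player 2's best replies: A→Y; B→Z; C→Y; D→Z.
Only (A, Y) has each player best-responding; Nash payoffs (8, 16).
Player 2 earns 15 sequentially versus 16 at the Nash outcome: worse off.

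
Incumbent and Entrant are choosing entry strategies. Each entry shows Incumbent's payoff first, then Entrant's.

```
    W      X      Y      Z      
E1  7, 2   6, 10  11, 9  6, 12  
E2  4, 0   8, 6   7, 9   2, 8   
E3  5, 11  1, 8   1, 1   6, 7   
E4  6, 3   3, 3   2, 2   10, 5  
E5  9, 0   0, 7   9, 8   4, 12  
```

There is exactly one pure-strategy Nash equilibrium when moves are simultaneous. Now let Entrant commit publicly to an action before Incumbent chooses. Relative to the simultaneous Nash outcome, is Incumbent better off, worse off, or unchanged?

better off

Solve by backward induction (Entrant leads).
- W → Incumbent plays E5 (best of 7, 4, 5, 6, 9); Entrant gets 0.
- X → Incumbent plays E2 (best of 6, 8, 1, 3, 0); Entrant gets 6.
- Y → Incumbent plays E1 (best of 11, 7, 1, 2, 9); Entrant gets 9.
- Z → Incumbent plays E4 (best of 6, 2, 6, 10, 4); Entrant gets 5.
Entrant's induced payoffs are 0, 6, 9, 5, so Entrant commits to Y. Subgame-perfect outcome: (E1, Y) with payoffs (11, 9).
Now find the simultaneous Nash equilibrium.
Incumbent's best replies: W→E5; X→E2; Y→E1; Z→E4.
Entrant's best replies: E1→Z; E2→Y; E3→W; E4→Z; E5→Z.
The unique mutual best reply is (E4, Z), giving (10, 5).
Incumbent earns 11 sequentially versus 10 at the Nash outcome: better off.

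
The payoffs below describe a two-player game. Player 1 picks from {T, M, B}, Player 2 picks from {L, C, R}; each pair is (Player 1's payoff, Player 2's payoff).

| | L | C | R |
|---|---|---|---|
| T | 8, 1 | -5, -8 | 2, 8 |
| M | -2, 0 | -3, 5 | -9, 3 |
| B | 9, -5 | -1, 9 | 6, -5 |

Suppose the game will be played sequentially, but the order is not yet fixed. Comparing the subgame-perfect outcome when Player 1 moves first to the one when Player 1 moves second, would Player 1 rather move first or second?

first

If Player 1 leads: Player 2's best replies are T→R, M→C, B→C; Player 1's induced payoffs 2, -3, -1; outcome (T, R), payoffs (2, 8).
If Player 2 leads: Player 1's best replies are L→B, C→B, R→B; Player 2's induced payoffs -5, 9, -5; outcome (B, C), payoffs (-1, 9).
Player 1 gets 2 moving first and -1 moving second, so Player 1 prefers to move first.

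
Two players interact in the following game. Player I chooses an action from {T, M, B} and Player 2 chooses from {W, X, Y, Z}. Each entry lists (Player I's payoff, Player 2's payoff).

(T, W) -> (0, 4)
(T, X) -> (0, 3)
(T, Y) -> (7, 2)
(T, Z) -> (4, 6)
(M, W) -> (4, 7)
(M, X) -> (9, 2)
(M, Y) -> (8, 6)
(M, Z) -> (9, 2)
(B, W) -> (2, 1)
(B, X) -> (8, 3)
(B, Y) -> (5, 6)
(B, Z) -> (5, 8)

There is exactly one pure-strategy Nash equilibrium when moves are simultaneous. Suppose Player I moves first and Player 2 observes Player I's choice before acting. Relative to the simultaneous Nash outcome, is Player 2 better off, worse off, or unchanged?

Player 2 best-responds to each possible Player I move:
- T: Player 2 compares 4, 3, 2, 6 and picks Z; Player I would get 4.
- M: Player 2 compares 7, 2, 6, 2 and picks W; Player I would get 4.
- B: Player 2 compares 1, 3, 6, 8 and picks Z; Player I would get 5.
Player I's induced payoffs are 4, 4, 5, so Player I commits to B. Subgame-perfect outcome: (B, Z) with payoffs (5, 8).
For the simultaneous game, intersect best replies.
Player I's best replies: W→M; X→M; Y→M; Z→M.
Player 2's best replies: T→Z; M→W; B→Z.
The unique mutual best reply is (M, W), giving (4, 7).
Player 2 earns 8 sequentially versus 7 at the Nash outcome: better off.

better off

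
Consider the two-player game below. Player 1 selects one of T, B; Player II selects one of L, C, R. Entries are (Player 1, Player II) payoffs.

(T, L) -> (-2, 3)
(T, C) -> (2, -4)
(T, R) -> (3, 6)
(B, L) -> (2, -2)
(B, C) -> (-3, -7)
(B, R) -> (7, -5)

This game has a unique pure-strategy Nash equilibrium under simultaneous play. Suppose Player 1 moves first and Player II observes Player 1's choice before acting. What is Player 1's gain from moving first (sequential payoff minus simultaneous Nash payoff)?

1

Player II best-responds to each possible Player 1 move:
- T → Player II plays R (best of 3, -4, 6); Player 1 gets 3.
- B → Player II plays L (best of -2, -7, -5); Player 1 gets 2.
Maximizing over 3, 2, Player 1 chooses T. Subgame-perfect outcome: (T, R) with payoffs (3, 6).
Under simultaneous play:
Player 1's best replies: L→B; C→T; R→B.
Player II's best replies: T→R; B→L.
The unique mutual best reply is (B, L), giving (2, -2).
Player 1's commitment gain: 3 − 2 = 1.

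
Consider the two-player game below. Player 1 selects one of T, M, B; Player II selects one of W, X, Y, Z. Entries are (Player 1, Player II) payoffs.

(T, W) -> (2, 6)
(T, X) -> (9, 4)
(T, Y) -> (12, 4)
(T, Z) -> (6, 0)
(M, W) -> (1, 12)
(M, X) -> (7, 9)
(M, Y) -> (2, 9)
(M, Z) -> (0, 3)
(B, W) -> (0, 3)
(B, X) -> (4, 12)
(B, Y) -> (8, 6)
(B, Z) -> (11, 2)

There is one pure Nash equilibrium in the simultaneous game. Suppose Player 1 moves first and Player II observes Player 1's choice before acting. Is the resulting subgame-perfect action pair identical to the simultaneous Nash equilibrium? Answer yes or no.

Work backward from Player II's decision.
- T → Player II plays W (best of 6, 4, 4, 0); Player 1 gets 2.
- M → Player II plays W (best of 12, 9, 9, 3); Player 1 gets 1.
- B → Player II plays X (best of 3, 12, 6, 2); Player 1 gets 4.
Player 1's induced payoffs are 2, 1, 4, so Player 1 commits to B. Subgame-perfect outcome: (B, X) with payoffs (4, 12).
Now find the simultaneous Nash equilibrium.
Player 1's best replies: W→T; X→T; Y→T; Z→B.
Player II's best replies: T→W; M→W; B→X.
The unique mutual best reply is (T, W), giving (2, 6).
Sequential outcome (B, X) differs from the Nash profile (T, W).

no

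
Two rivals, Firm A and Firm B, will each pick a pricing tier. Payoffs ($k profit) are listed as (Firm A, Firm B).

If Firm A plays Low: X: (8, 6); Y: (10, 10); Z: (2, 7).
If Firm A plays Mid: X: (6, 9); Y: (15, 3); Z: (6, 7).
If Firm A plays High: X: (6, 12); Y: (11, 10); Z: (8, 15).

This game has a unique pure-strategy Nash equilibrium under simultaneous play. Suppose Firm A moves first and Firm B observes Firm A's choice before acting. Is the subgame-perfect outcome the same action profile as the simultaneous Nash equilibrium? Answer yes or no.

Firm B best-responds to each possible Firm A move:
- Low → Firm B plays Y (best of 6, 10, 7); Firm A gets 10.
- Mid → Firm B plays X (best of 9, 3, 7); Firm A gets 6.
- High → Firm B plays Z (best of 12, 10, 15); Firm A gets 8.
Maximizing over 10, 6, 8, Firm A chooses Low. Subgame-perfect outcome: (Low, Y) with payoffs (10, 10).
Under simultaneous play:
Firm A's best replies: X→Low; Y→Mid; Z→High.
Firm B's best replies: Low→Y; Mid→X; High→Z.
Only (High, Z) has each player best-responding; Nash payoffs (8, 15).
Sequential outcome (Low, Y) differs from the Nash profile (High, Z).

no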